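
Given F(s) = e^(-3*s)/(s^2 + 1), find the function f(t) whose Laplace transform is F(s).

f(t) = Heaviside(t - 3)*(sin(t - 3))

The factor e^(-3s) signals a time shift by c = 3 (second shifting theorem).
L{sin(t)} = 1/(s^2 + 1), so L^-1{1/(s^2 + 1)} = sin(t).
Hence the inverse is u(t - 3) times that function evaluated at t - 3.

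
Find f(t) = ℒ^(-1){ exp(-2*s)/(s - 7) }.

f(t) = Heaviside(t - 2)*(exp(7*t - 14))

The factor e^(-2s) signals a time shift by c = 2 (second shifting theorem).
L{e^(7t)} = 1/(s - 7), so L^-1{1/(s - 7)} = exp(7*t).
Hence the inverse is u(t - 2) times that function evaluated at t - 2.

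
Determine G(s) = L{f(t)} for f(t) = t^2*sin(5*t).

L{sin(5t)} = 5/(s^2 + 25).
Then apply L{t^2·g(t)} = (-1)^2 d^2/ds^2[H(s)] with H(s) = 5/(s^2 + 25):
differentiating 2 times and applying the sign gives 10*(3*s^2 - 25)/(s^2 + 25)^3.

G(s) = 10*(3*s^2 - 25)/(s^2 + 25)^3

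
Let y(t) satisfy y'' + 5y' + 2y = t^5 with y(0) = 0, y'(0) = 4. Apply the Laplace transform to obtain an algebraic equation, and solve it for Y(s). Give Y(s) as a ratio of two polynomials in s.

Take the Laplace transform of both sides.
Using L{y''} = s^2 Y - s·y(0) - y'(0) and L{y'} = sY - y(0), with y(0) = 0, y'(0) = 4, the left side becomes (s^2 + 5*s + 2)Y - (4).
The right side is L{t^5} = 120/s^6.
So (s^2 + 5*s + 2)Y = 120/s^6 + (4).
Isolate Y and clear denominators.

Y(s) = (4*s^6 + 120)/(s^8 + 5*s^7 + 2*s^6)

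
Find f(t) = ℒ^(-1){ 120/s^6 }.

Since L{t^5} = 5!/s^6 = 120/s^6, the inverse is t^5.

f(t) = t^5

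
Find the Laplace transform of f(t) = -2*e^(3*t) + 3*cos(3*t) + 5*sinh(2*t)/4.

Apply the Laplace transform termwise.
(3)·[L{cos(3t)} = s/(s^2 + 9)]; (-2)·[L{e^(3t)} = 1/(s - 3)]; (5/4)·[L{sinh(2t)} = 2/(s^2 - 4)].

3*s/(s^2 + 9) + 5/(2*(s^2 - 4)) - 2/(s - 3)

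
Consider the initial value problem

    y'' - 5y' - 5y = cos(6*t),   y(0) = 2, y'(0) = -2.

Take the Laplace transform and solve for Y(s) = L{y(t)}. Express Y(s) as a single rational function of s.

Laplace-transform each side.
With L{y''} = s^2 Y - s·y(0) - y'(0) and L{y'} = sY - y(0), with y(0) = 2, y'(0) = -2: the LHS transforms to (s^2 - 5*s - 5)Y - (2*s - 12).
The right side is L{cos(6*t)} = s/(s^2 + 36).
So (s^2 - 5*s - 5)Y = s/(s^2 + 36) + (2*s - 12).
Isolate Y and clear denominators.

Y(s) = (2*s^3 - 12*s^2 + 73*s - 432)/(s^4 - 5*s^3 + 31*s^2 - 180*s - 180)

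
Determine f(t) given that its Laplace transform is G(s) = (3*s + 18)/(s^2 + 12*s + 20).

f(t) = 3*exp(-6*t)*cosh(4*t)

Rewrite the denominator: s^2 + 12*s + 20 = (s + 6)^2 - 16.
The form in (s + 6) signals a first-shifting-theorem factor e^(-6t).
Since L{cosh(4t)} = s/(s^2 - 16), the inverse is exp(-6*t)*cosh(4*t), scaled by 3.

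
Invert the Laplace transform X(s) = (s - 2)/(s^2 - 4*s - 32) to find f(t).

f(t) = exp(2*t)*cosh(6*t)

Rewrite the denominator: s^2 - 4*s - 32 = (s - 2)^2 - 36.
The form in (s - 2) signals a first-shifting-theorem factor e^(2t).
Since L{cosh(6t)} = s/(s^2 - 36), the inverse is exp(2*t)*cosh(6*t).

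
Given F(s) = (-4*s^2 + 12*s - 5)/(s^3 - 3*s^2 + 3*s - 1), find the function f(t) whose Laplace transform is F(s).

Factor the denominator: s^3 - 3*s^2 + 3*s - 1 = (s - 1)^3.
Partial fraction decomposition gives [-4/(s - 1)] + [4/(s - 1)^2] + [3/(s - 1)^3].
Invert each term: -4/(s - 1) ↔ -4e^(t); 4/(s - 1)^2 ↔ 4t·e^(t); 3/(s - 1)^3 ↔ (3/2)t^2·e^(t).

f(t) = 3*t^2*exp(t)/2 + 4*t*exp(t) - 4*exp(t)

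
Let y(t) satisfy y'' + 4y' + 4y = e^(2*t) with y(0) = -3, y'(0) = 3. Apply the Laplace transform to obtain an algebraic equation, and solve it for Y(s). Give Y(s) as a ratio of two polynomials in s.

Apply the Laplace transform to the equation.
With L{y''} = s^2 Y - s·y(0) - y'(0) and L{y'} = sY - y(0), with y(0) = -3, y'(0) = 3: the LHS transforms to (s^2 + 4*s + 4)Y - (-3*s - 9).
The right side is L{e^(2*t)} = 1/(s - 2).
So (s^2 + 4*s + 4)Y = 1/(s - 2) + (-3*s - 9).
Divide through and combine into a single rational function.

Y(s) = (-3*s^2 - 3*s + 19)/(s^3 + 2*s^2 - 4*s - 8)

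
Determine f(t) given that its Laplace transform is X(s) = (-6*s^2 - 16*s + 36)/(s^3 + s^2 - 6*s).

Factor the denominator: s^3 + s^2 - 6*s = s*(s - 2)*(s + 3).
Partial fraction decomposition gives [-6/s] + [-2/(s - 2)] + [2/(s + 3)].
Invert each term: -6/(s - 0) ↔ -6e^(0t); -2/(s - 2) ↔ -2e^(2t); 2/(s + 3) ↔ 2e^(-3t).

f(t) = -2*exp(2*t) - 6 + 2*exp(-3*t)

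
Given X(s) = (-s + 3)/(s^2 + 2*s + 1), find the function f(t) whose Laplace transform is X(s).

Factor the denominator: s^2 + 2*s + 1 = (s + 1)^2.
Partial fraction decomposition gives [-1/(s + 1)] + [4/(s + 1)^2].
Invert each term: -1/(s + 1) ↔ -e^(-t); 4/(s + 1)^2 ↔ 4t·e^(-t).

f(t) = 4*t*exp(-t) - exp(-t)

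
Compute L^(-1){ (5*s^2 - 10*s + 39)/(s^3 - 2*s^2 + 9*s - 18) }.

3*exp(2*t) - 2*sin(3*t) + 2*cos(3*t)

Factor the denominator: s^3 - 2*s^2 + 9*s - 18 = (s - 2)*(s^2 + 9).
Partial fraction decomposition gives [3/(s - 2)] + [2*s/(s^2 + 9)] + [-6/(s^2 + 9)].
Invert each term: 3/(s - 2) ↔ 3e^(2t); 2·s/(s^2 + 9) ↔ 2cos(3t); -2·3/(s^2 + 9) ↔ -2sin(3t).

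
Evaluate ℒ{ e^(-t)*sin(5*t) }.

5/((s + 1)^2 + 25)

L{sin(5t)} = 5/(s^2 + 25).
By the first shifting theorem, multiplying by e^(-t) replaces s with s + 1.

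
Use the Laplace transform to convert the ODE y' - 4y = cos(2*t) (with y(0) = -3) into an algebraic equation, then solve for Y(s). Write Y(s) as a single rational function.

Laplace-transform each side.
With L{y'} = sY - y(0) = sY - (-3): the LHS transforms to (s - 4)Y - (-3).
The right side is L{cos(2*t)} = s/(s^2 + 4).
So (s - 4)Y = s/(s^2 + 4) + (-3).
Isolate Y and clear denominators.

Y(s) = (-3*s^2 + s - 12)/(s^3 - 4*s^2 + 4*s - 16)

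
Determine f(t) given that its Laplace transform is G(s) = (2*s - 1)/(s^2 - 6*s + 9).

f(t) = 5*t*exp(3*t) + 2*exp(3*t)

Factor the denominator: s^2 - 6*s + 9 = (s - 3)^2.
Partial fraction decomposition gives [2/(s - 3)] + [5/(s - 3)^2].
Invert each term: 2/(s - 3) ↔ 2e^(3t); 5/(s - 3)^2 ↔ 5t·e^(3t).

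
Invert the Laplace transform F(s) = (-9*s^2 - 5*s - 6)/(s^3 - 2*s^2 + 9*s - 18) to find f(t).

Factor the denominator: s^3 - 2*s^2 + 9*s - 18 = (s - 2)*(s^2 + 9).
Partial fraction decomposition gives [-4/(s - 2)] + [-5*s/(s^2 + 9)] + [-15/(s^2 + 9)].
Invert each term: -4/(s - 2) ↔ -4e^(2t); -5·s/(s^2 + 9) ↔ -5cos(3t); -5·3/(s^2 + 9) ↔ -5sin(3t).

f(t) = -4*exp(2*t) - 5*sin(3*t) - 5*cos(3*t)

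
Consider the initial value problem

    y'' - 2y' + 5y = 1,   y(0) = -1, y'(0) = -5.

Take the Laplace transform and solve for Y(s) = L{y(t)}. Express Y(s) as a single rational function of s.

Transform both sides with L{·}.
The derivative rules (L{y''} = s^2 Y - s·y(0) - y'(0) and L{y'} = sY - y(0), with y(0) = -1, y'(0) = -5) turn the left side into (s^2 - 2*s + 5)Y - (-s - 3).
The right side is L{1} = 1/s.
So (s^2 - 2*s + 5)Y = 1/s + (-s - 3).
Solve for Y(s) and write it as one ratio of polynomials.

Y(s) = (-s^2 - 3*s + 1)/(s^3 - 2*s^2 + 5*s)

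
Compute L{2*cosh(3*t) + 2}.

The transform is linear, so treat each term independently.
(2)·[L{cosh(3t)} = s/(s^2 - 9)]; L{2} = 2/s.

2*s/(s^2 - 9) + 2/s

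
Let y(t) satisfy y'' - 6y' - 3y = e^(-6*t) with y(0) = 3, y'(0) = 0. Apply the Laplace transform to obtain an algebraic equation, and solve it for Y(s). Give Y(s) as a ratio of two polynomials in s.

Transform both sides with L{·}.
The derivative rules (L{y''} = s^2 Y - s·y(0) - y'(0) and L{y'} = sY - y(0), with y(0) = 3, y'(0) = 0) turn the left side into (s^2 - 6*s - 3)Y - (3*s - 18).
The right side is L{e^(-6*t)} = 1/(s + 6).
So (s^2 - 6*s - 3)Y = 1/(s + 6) + (3*s - 18).
Isolate Y and clear denominators.

Y(s) = (3*s^2 - 107)/(s^3 - 39*s - 18)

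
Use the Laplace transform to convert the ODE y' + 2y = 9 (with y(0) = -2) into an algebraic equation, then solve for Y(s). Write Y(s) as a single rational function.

Take the Laplace transform of both sides.
Using L{y'} = sY - y(0) = sY - (-2), the left side becomes (s + 2)Y - (-2).
The right side is L{9} = 9/s.
So (s + 2)Y = 9/s + (-2).
Isolate Y and clear denominators.

Y(s) = (-2*s + 9)/(s^2 + 2*s)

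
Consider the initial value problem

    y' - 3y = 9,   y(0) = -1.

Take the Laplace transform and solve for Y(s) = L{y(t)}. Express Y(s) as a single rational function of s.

Apply the Laplace transform to the equation.
The derivative rules (L{y'} = sY - y(0) = sY - (-1)) turn the left side into (s - 3)Y - (-1).
The right side is L{9} = 9/s.
So (s - 3)Y = 9/s + (-1).
Divide through and combine into a single rational function.

Y(s) = (-s + 9)/(s^2 - 3*s)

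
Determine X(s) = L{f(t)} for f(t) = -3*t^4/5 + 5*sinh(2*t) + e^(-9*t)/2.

By linearity of the Laplace transform, transform each term separately.
(1/2)·[L{e^(-9t)} = 1/(s + 9)]; (-3/5)·[L{t^4} = 4!/s^5 = 24/s^5]; (5)·[L{sinh(2t)} = 2/(s^2 - 4)].

X(s) = 10/(s^2 - 4) + 1/(2*(s + 9)) - 72/(5*s^5)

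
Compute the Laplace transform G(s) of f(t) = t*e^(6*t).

L{e^(6t)} = 1/(s - 6).
Then apply L{t·g(t)} = -d/ds[H(s)] with H(s) = 1/(s - 6):
differentiating 1 time and applying the sign gives (s - 6)^(-2).

G(s) = (s - 6)^(-2)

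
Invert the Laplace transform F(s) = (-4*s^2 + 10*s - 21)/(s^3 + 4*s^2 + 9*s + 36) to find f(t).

f(t) = 2*sin(3*t) + cos(3*t) - 5*exp(-4*t)

Factor the denominator: s^3 + 4*s^2 + 9*s + 36 = (s + 4)*(s^2 + 9).
Partial fraction decomposition gives [-5/(s + 4)] + [s/(s^2 + 9)] + [6/(s^2 + 9)].
Invert each term: -5/(s + 4) ↔ -5e^(-4t); 1·s/(s^2 + 9) ↔ cos(3t); 2·3/(s^2 + 9) ↔ 2sin(3t).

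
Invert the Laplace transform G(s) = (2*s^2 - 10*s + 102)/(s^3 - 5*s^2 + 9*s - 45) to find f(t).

Factor the denominator: s^3 - 5*s^2 + 9*s - 45 = (s - 5)*(s^2 + 9).
Partial fraction decomposition gives [3/(s - 5)] + [-s/(s^2 + 9)] + [-15/(s^2 + 9)].
Invert each term: 3/(s - 5) ↔ 3e^(5t); -1·s/(s^2 + 9) ↔ -cos(3t); -5·3/(s^2 + 9) ↔ -5sin(3t).

f(t) = 3*exp(5*t) - 5*sin(3*t) - cos(3*t)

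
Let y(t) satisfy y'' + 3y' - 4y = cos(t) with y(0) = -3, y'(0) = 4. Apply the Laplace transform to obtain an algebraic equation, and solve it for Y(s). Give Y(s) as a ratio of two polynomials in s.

Y(s) = (-3*s^3 - 5*s^2 - 2*s - 5)/(s^4 + 3*s^3 - 3*s^2 + 3*s - 4)

Laplace-transform each side.
With L{y''} = s^2 Y - s·y(0) - y'(0) and L{y'} = sY - y(0), with y(0) = -3, y'(0) = 4: the LHS transforms to (s^2 + 3*s - 4)Y - (-3*s - 5).
The right side is L{cos(t)} = s/(s^2 + 1).
So (s^2 + 3*s - 4)Y = s/(s^2 + 1) + (-3*s - 5).
Solve for Y(s) and write it as one ratio of polynomials.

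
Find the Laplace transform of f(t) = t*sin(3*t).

6*s/(s^2 + 9)^2

L{sin(3t)} = 3/(s^2 + 9).
Then apply L{t·g(t)} = -d/ds[H(s)] with H(s) = 3/(s^2 + 9):
differentiating 1 time and applying the sign gives 6*s/(s^2 + 9)^2.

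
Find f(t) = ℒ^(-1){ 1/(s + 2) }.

Since L{e^(-2t)} = 1/(s + 2), the inverse is e^(-2*t).

f(t) = exp(-2*t)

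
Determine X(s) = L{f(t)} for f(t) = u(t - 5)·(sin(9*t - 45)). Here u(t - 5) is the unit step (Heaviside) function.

X(s) = 9*exp(-5*s)/(s^2 + 81)

By the second shifting theorem, L{u(t - c)·g(t - c)} = e^(-cs)·G(s) with c = 5 and G(s) = L{g(t)}.
L{sin(9t)} = 9/(s^2 + 81).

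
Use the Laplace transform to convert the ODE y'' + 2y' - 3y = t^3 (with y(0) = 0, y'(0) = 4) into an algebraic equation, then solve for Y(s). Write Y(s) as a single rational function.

Y(s) = (4*s^4 + 6)/(s^6 + 2*s^5 - 3*s^4)

Transform both sides with L{·}.
With L{y''} = s^2 Y - s·y(0) - y'(0) and L{y'} = sY - y(0), with y(0) = 0, y'(0) = 4: the LHS transforms to (s^2 + 2*s - 3)Y - (4).
The right side is L{t^3} = 6/s^4.
So (s^2 + 2*s - 3)Y = 6/s^4 + (4).
Divide through and combine into a single rational function.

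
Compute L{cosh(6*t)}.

L{cosh(6t)} = s/(s^2 - 36).

s/(s^2 - 36)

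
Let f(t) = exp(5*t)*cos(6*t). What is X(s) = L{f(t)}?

L{cos(6t)} = s/(s^2 + 36).
By the first shifting theorem, multiplying by e^(5t) replaces s with s - 5.

X(s) = (s - 5)/((s - 5)^2 + 36)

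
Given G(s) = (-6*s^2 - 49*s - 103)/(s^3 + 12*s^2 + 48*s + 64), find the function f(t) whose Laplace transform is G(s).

Factor the denominator: s^3 + 12*s^2 + 48*s + 64 = (s + 4)^3.
Partial fraction decomposition gives [-6/(s + 4)] + [-1/(s + 4)^2] + [-3/(s + 4)^3].
Invert each term: -6/(s + 4) ↔ -6e^(-4t); -1/(s + 4)^2 ↔ -t·e^(-4t); -3/(s + 4)^3 ↔ (-3/2)t^2·e^(-4t).

f(t) = -3*t^2*exp(-4*t)/2 - t*exp(-4*t) - 6*exp(-4*t)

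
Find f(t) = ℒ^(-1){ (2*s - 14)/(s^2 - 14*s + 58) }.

Rewrite the denominator: s^2 - 14*s + 58 = (s - 7)^2 + 9.
The form in (s - 7) signals a first-shifting-theorem factor e^(7t).
Since L{cos(3t)} = s/(s^2 + 9), the inverse is exp(7*t)*cos(3*t), scaled by 2.

f(t) = 2*exp(7*t)*cos(3*t)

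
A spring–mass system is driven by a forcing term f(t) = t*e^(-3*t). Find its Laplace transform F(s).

L{e^(-3t)} = 1/(s + 3).
Then apply L{t·g(t)} = -d/ds[G(s)] with G(s) = 1/(s + 3):
differentiating 1 time and applying the sign gives (s + 3)^(-2).

F(s) = (s + 3)^(-2)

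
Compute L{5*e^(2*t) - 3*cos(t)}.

-3*s/(s^2 + 1) + 5/(s - 2)

Apply the Laplace transform termwise.
(-3)·[L{cos(t)} = s/(s^2 + 1)]; (5)·[L{e^(2t)} = 1/(s - 2)].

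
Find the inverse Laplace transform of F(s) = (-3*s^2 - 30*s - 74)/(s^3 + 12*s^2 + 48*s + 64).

Factor the denominator: s^3 + 12*s^2 + 48*s + 64 = (s + 4)^3.
Partial fraction decomposition gives [-3/(s + 4)] + [-6/(s + 4)^2] + [-2/(s + 4)^3].
Invert each term: -3/(s + 4) ↔ -3e^(-4t); -6/(s + 4)^2 ↔ -6t·e^(-4t); -2/(s + 4)^3 ↔ (-1)t^2·e^(-4t).

-t^2*exp(-4*t) - 6*t*exp(-4*t) - 3*exp(-4*t)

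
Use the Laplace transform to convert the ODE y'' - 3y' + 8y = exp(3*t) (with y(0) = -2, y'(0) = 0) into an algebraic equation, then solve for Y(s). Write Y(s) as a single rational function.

Transform both sides with L{·}.
The derivative rules (L{y''} = s^2 Y - s·y(0) - y'(0) and L{y'} = sY - y(0), with y(0) = -2, y'(0) = 0) turn the left side into (s^2 - 3*s + 8)Y - (-2*s + 6).
The right side is L{exp(3*t)} = 1/(s - 3).
So (s^2 - 3*s + 8)Y = 1/(s - 3) + (-2*s + 6).
Divide through and combine into a single rational function.

Y(s) = (-2*s^2 + 12*s - 17)/(s^3 - 6*s^2 + 17*s - 24)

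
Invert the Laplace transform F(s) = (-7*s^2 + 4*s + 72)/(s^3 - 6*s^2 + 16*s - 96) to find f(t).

Factor the denominator: s^3 - 6*s^2 + 16*s - 96 = (s - 6)*(s^2 + 16).
Partial fraction decomposition gives [-3/(s - 6)] + [-4*s/(s^2 + 16)] + [-20/(s^2 + 16)].
Invert each term: -3/(s - 6) ↔ -3e^(6t); -4·s/(s^2 + 16) ↔ -4cos(4t); -5·4/(s^2 + 16) ↔ -5sin(4t).

f(t) = -3*exp(6*t) - 5*sin(4*t) - 4*cos(4*t)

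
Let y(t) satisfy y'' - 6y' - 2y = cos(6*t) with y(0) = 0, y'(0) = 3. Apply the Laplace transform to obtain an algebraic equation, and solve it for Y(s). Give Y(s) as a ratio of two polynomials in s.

Y(s) = (3*s^2 + s + 108)/(s^4 - 6*s^3 + 34*s^2 - 216*s - 72)

Laplace-transform each side.
Using L{y''} = s^2 Y - s·y(0) - y'(0) and L{y'} = sY - y(0), with y(0) = 0, y'(0) = 3, the left side becomes (s^2 - 6*s - 2)Y - (3).
The right side is L{cos(6*t)} = s/(s^2 + 36).
So (s^2 - 6*s - 2)Y = s/(s^2 + 36) + (3).
Divide through and combine into a single rational function.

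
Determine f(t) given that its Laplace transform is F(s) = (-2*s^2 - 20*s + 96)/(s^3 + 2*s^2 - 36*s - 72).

f(t) = -exp(6*t) - 4*exp(-2*t) + 3*exp(-6*t)

Factor the denominator: s^3 + 2*s^2 - 36*s - 72 = (s - 6)*(s + 2)*(s + 6).
Partial fraction decomposition gives [3/(s + 6)] + [-1/(s - 6)] + [-4/(s + 2)].
Invert each term: 3/(s + 6) ↔ 3e^(-6t); -1/(s - 6) ↔ -e^(6t); -4/(s + 2) ↔ -4e^(-2t).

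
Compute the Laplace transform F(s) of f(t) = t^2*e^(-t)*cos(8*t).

L{cos(8t)} = s/(s^2 + 64).
Multiplying by e^(-t) shifts s → s + 1, so L{e^(-t)*cos(8*t)} = (s + 1)/((s + 1)^2 + 64).
Then apply L{t^2·g(t)} = (-1)^2 d^2/ds^2[G(s)] with G(s) = (s + 1)/((s + 1)^2 + 64):
differentiating 2 times and applying the sign gives 2*(s + 1)*(s^2 + 2*s - 191)/(s^2 + 2*s + 65)^3.

F(s) = 2*(s + 1)*(s^2 + 2*s - 191)/(s^2 + 2*s + 65)^3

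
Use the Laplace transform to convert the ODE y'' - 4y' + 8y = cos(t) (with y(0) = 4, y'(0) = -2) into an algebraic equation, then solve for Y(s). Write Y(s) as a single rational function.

Y(s) = (4*s^3 - 18*s^2 + 5*s - 18)/(s^4 - 4*s^3 + 9*s^2 - 4*s + 8)

Take the Laplace transform of both sides.
The derivative rules (L{y''} = s^2 Y - s·y(0) - y'(0) and L{y'} = sY - y(0), with y(0) = 4, y'(0) = -2) turn the left side into (s^2 - 4*s + 8)Y - (4*s - 18).
The right side is L{cos(t)} = s/(s^2 + 1).
So (s^2 - 4*s + 8)Y = s/(s^2 + 1) + (4*s - 18).
Isolate Y and clear denominators.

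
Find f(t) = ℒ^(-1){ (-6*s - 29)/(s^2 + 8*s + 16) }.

f(t) = -5*t*exp(-4*t) - 6*exp(-4*t)

Factor the denominator: s^2 + 8*s + 16 = (s + 4)^2.
Partial fraction decomposition gives [-6/(s + 4)] + [-5/(s + 4)^2].
Invert each term: -6/(s + 4) ↔ -6e^(-4t); -5/(s + 4)^2 ↔ -5t·e^(-4t).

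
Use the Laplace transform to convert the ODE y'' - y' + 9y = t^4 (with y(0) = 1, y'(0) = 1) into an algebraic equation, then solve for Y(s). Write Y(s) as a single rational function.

Laplace-transform each side.
Using L{y''} = s^2 Y - s·y(0) - y'(0) and L{y'} = sY - y(0), with y(0) = 1, y'(0) = 1, the left side becomes (s^2 - s + 9)Y - (s).
The right side is L{t^4} = 24/s^5.
So (s^2 - s + 9)Y = 24/s^5 + (s).
Isolate Y and clear denominators.

Y(s) = (s^6 + 24)/(s^7 - s^6 + 9*s^5)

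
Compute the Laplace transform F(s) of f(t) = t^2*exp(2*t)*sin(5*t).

F(s) = 10*(3*s^2 - 12*s - 13)/(s^2 - 4*s + 29)^3

L{sin(5t)} = 5/(s^2 + 25).
Multiplying by e^(2t) shifts s → s - 2, so L{exp(2*t)*sin(5*t)} = 5/((s - 2)^2 + 25).
Then apply L{t^2·g(t)} = (-1)^2 d^2/ds^2[G(s)] with G(s) = 5/((s - 2)^2 + 25):
differentiating 2 times and applying the sign gives 10*(3*s^2 - 12*s - 13)/(s^2 - 4*s + 29)^3.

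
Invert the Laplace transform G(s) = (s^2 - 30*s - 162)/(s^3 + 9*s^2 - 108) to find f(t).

Factor the denominator: s^3 + 9*s^2 - 108 = (s - 3)*(s + 6)^2.
Partial fraction decomposition gives [4/(s + 6)] + [-6/(s + 6)^2] + [-3/(s - 3)].
Invert each term: 4/(s + 6) ↔ 4e^(-6t); -6/(s + 6)^2 ↔ -6t·e^(-6t); -3/(s - 3) ↔ -3e^(3t).

f(t) = -6*t*exp(-6*t) - 3*exp(3*t) + 4*exp(-6*t)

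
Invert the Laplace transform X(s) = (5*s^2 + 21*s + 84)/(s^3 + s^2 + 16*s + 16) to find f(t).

f(t) = 5*sin(4*t) + cos(4*t) + 4*exp(-t)

Factor the denominator: s^3 + s^2 + 16*s + 16 = (s + 1)*(s^2 + 16).
Partial fraction decomposition gives [4/(s + 1)] + [s/(s^2 + 16)] + [20/(s^2 + 16)].
Invert each term: 4/(s + 1) ↔ 4e^(-t); 1·s/(s^2 + 16) ↔ cos(4t); 5·4/(s^2 + 16) ↔ 5sin(4t).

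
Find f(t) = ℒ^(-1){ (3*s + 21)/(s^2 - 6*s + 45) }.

f(t) = 5*exp(3*t)*sin(6*t) + 3*exp(3*t)*cos(6*t)

Complete the square in the denominator: s^2 - 6*s + 45 = (s - 3)^2 + 6^2.
Split the numerator to match: 3*s + 21 = 3·(s - 3) + 5·6.
Invert each term: 3·(s - 3)/((s - 3)^2 + 36) ↔ 3e^(3t)cos(6t); 5·6/((s - 3)^2 + 36) ↔ 5e^(3t)sin(6t).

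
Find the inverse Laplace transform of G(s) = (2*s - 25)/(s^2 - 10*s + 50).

Complete the square in the denominator: s^2 - 10*s + 50 = (s - 5)^2 + 5^2.
Split the numerator to match: 2*s - 25 = 2·(s - 5) - 3·5.
Invert each term: 2·(s - 5)/((s - 5)^2 + 25) ↔ 2e^(5t)cos(5t); -3·5/((s - 5)^2 + 25) ↔ -3e^(5t)sin(5t).

-3*exp(5*t)*sin(5*t) + 2*exp(5*t)*cos(5*t)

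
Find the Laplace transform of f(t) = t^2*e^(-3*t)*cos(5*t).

2*(s + 3)*(s^2 + 6*s - 66)/(s^2 + 6*s + 34)^3

L{cos(5t)} = s/(s^2 + 25).
Multiplying by e^(-3t) shifts s → s + 3, so L{e^(-3*t)*cos(5*t)} = (s + 3)/((s + 3)^2 + 25).
Then apply L{t^2·g(t)} = (-1)^2 d^2/ds^2[G(s)] with G(s) = (s + 3)/((s + 3)^2 + 25):
differentiating 2 times and applying the sign gives 2*(s + 3)*(s^2 + 6*s - 66)/(s^2 + 6*s + 34)^3.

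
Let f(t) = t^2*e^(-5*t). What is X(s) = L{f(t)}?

L{e^(-5t)} = 1/(s + 5).
Then apply L{t^2·g(t)} = (-1)^2 d^2/ds^2[G(s)] with G(s) = 1/(s + 5):
differentiating 2 times and applying the sign gives 2/(s + 5)^3.

X(s) = 2/(s + 5)^3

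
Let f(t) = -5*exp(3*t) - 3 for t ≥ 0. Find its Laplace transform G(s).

G(s) = -5/(s - 3) - 3/s

Apply the Laplace transform termwise.
L{-3} = -3/s; (-5)·[L{e^(3t)} = 1/(s - 3)].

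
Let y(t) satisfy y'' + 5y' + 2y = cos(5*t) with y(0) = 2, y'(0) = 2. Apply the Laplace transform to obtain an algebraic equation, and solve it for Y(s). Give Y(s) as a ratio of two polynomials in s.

Apply the Laplace transform to the equation.
Using L{y''} = s^2 Y - s·y(0) - y'(0) and L{y'} = sY - y(0), with y(0) = 2, y'(0) = 2, the left side becomes (s^2 + 5*s + 2)Y - (2*s + 12).
The right side is L{cos(5*t)} = s/(s^2 + 25).
So (s^2 + 5*s + 2)Y = s/(s^2 + 25) + (2*s + 12).
Divide through and combine into a single rational function.

Y(s) = (2*s^3 + 12*s^2 + 51*s + 300)/(s^4 + 5*s^3 + 27*s^2 + 125*s + 50)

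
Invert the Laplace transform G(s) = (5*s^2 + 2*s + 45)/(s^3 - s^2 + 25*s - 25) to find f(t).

Factor the denominator: s^3 - s^2 + 25*s - 25 = (s - 1)*(s^2 + 25).
Partial fraction decomposition gives [2/(s - 1)] + [3*s/(s^2 + 25)] + [5/(s^2 + 25)].
Invert each term: 2/(s - 1) ↔ 2e^(t); 3·s/(s^2 + 25) ↔ 3cos(5t); 1·5/(s^2 + 25) ↔ sin(5t).

f(t) = 2*exp(t) + sin(5*t) + 3*cos(5*t)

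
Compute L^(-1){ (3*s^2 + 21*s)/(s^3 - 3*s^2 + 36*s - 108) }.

Factor the denominator: s^3 - 3*s^2 + 36*s - 108 = (s - 3)*(s^2 + 36).
Partial fraction decomposition gives [2/(s - 3)] + [s/(s^2 + 36)] + [24/(s^2 + 36)].
Invert each term: 2/(s - 3) ↔ 2e^(3t); 1·s/(s^2 + 36) ↔ cos(6t); 4·6/(s^2 + 36) ↔ 4sin(6t).

2*exp(3*t) + 4*sin(6*t) + cos(6*t)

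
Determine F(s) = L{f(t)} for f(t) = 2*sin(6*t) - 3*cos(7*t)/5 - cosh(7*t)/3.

Apply the Laplace transform termwise.
(2)·[L{sin(6t)} = 6/(s^2 + 36)]; (-3/5)·[L{cos(7t)} = s/(s^2 + 49)]; (-1/3)·[L{cosh(7t)} = s/(s^2 - 49)].

F(s) = -3*s/(5*(s^2 + 49)) - s/(3*(s^2 - 49)) + 12/(s^2 + 36)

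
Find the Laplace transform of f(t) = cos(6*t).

L{cos(6t)} = s/(s^2 + 36).

s/(s^2 + 36)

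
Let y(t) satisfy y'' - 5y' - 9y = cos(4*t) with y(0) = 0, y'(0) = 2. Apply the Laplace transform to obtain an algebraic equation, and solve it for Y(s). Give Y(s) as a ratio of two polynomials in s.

Transform both sides with L{·}.
Using L{y''} = s^2 Y - s·y(0) - y'(0) and L{y'} = sY - y(0), with y(0) = 0, y'(0) = 2, the left side becomes (s^2 - 5*s - 9)Y - (2).
The right side is L{cos(4*t)} = s/(s^2 + 16).
So (s^2 - 5*s - 9)Y = s/(s^2 + 16) + (2).
Isolate Y and clear denominators.

Y(s) = (2*s^2 + s + 32)/(s^4 - 5*s^3 + 7*s^2 - 80*s - 144)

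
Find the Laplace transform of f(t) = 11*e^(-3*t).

L{11} = 11/s.
By the first shifting theorem, multiplying by e^(-3t) replaces s with s + 3.

11/(s + 3)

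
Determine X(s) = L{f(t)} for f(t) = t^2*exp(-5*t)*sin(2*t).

L{sin(2t)} = 2/(s^2 + 4).
Multiplying by e^(-5t) shifts s → s + 5, so L{exp(-5*t)*sin(2*t)} = 2/((s + 5)^2 + 4).
Then apply L{t^2·g(t)} = (-1)^2 d^2/ds^2[G(s)] with G(s) = 2/((s + 5)^2 + 4):
differentiating 2 times and applying the sign gives 4*(3*s^2 + 30*s + 71)/(s^2 + 10*s + 29)^3.

X(s) = 4*(3*s^2 + 30*s + 71)/(s^2 + 10*s + 29)^3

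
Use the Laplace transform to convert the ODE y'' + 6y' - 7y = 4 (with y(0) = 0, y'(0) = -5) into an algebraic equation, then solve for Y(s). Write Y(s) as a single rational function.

Y(s) = (-5*s + 4)/(s^3 + 6*s^2 - 7*s)

Apply the Laplace transform to the equation.
The derivative rules (L{y''} = s^2 Y - s·y(0) - y'(0) and L{y'} = sY - y(0), with y(0) = 0, y'(0) = -5) turn the left side into (s^2 + 6*s - 7)Y - (-5).
The right side is L{4} = 4/s.
So (s^2 + 6*s - 7)Y = 4/s + (-5).
Isolate Y and clear denominators.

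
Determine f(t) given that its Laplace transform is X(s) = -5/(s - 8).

Since L{e^(8t)} = 1/(s - 8), the inverse is e^(8*t), scaled by -5.

f(t) = -5*exp(8*t)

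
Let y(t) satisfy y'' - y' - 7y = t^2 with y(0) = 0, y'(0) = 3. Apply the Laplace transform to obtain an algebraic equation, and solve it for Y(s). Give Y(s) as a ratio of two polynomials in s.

Apply the Laplace transform to the equation.
Using L{y''} = s^2 Y - s·y(0) - y'(0) and L{y'} = sY - y(0), with y(0) = 0, y'(0) = 3, the left side becomes (s^2 - s - 7)Y - (3).
The right side is L{t^2} = 2/s^3.
So (s^2 - s - 7)Y = 2/s^3 + (3).
Solve for Y(s) and write it as one ratio of polynomials.

Y(s) = (3*s^3 + 2)/(s^5 - s^4 - 7*s^3)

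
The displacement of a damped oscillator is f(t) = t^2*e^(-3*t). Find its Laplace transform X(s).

L{e^(-3t)} = 1/(s + 3).
Then apply L{t^2·g(t)} = (-1)^2 d^2/ds^2[G(s)] with G(s) = 1/(s + 3):
differentiating 2 times and applying the sign gives 2/(s + 3)^3.

X(s) = 2/(s + 3)^3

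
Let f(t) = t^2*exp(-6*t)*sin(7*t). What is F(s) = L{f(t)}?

F(s) = 14*(3*s^2 + 36*s + 59)/(s^2 + 12*s + 85)^3

L{sin(7t)} = 7/(s^2 + 49).
Multiplying by e^(-6t) shifts s → s + 6, so L{exp(-6*t)*sin(7*t)} = 7/((s + 6)^2 + 49).
Then apply L{t^2·g(t)} = (-1)^2 d^2/ds^2[G(s)] with G(s) = 7/((s + 6)^2 + 49):
differentiating 2 times and applying the sign gives 14*(3*s^2 + 36*s + 59)/(s^2 + 12*s + 85)^3.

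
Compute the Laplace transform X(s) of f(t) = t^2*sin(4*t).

X(s) = 8*(3*s^2 - 16)/(s^2 + 16)^3

L{sin(4t)} = 4/(s^2 + 16).
Then apply L{t^2·g(t)} = (-1)^2 d^2/ds^2[G(s)] with G(s) = 4/(s^2 + 16):
differentiating 2 times and applying the sign gives 8*(3*s^2 - 16)/(s^2 + 16)^3.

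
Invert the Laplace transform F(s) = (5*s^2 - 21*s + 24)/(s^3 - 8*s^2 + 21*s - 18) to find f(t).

Factor the denominator: s^3 - 8*s^2 + 21*s - 18 = (s - 3)^2*(s - 2).
Partial fraction decomposition gives [3/(s - 3)] + [6/(s - 3)^2] + [2/(s - 2)].
Invert each term: 3/(s - 3) ↔ 3e^(3t); 6/(s - 3)^2 ↔ 6t·e^(3t); 2/(s - 2) ↔ 2e^(2t).

f(t) = 6*t*exp(3*t) + 3*exp(3*t) + 2*exp(2*t)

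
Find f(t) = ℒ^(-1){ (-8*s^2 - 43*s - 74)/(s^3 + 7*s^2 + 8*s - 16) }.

f(t) = 6*t*exp(-4*t) - 5*exp(t) - 3*exp(-4*t)

Factor the denominator: s^3 + 7*s^2 + 8*s - 16 = (s - 1)*(s + 4)^2.
Partial fraction decomposition gives [-3/(s + 4)] + [6/(s + 4)^2] + [-5/(s - 1)].
Invert each term: -3/(s + 4) ↔ -3e^(-4t); 6/(s + 4)^2 ↔ 6t·e^(-4t); -5/(s - 1) ↔ -5e^(t).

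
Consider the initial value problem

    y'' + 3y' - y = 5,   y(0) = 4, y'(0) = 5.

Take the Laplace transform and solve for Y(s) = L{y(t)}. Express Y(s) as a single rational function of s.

Laplace-transform each side.
The derivative rules (L{y''} = s^2 Y - s·y(0) - y'(0) and L{y'} = sY - y(0), with y(0) = 4, y'(0) = 5) turn the left side into (s^2 + 3*s - 1)Y - (4*s + 17).
The right side is L{5} = 5/s.
So (s^2 + 3*s - 1)Y = 5/s + (4*s + 17).
Isolate Y and clear denominators.

Y(s) = (4*s^2 + 17*s + 5)/(s^3 + 3*s^2 - s)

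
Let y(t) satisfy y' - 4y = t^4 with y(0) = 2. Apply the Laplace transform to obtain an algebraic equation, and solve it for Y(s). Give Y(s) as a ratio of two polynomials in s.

Y(s) = (2*s^5 + 24)/(s^6 - 4*s^5)

Apply the Laplace transform to the equation.
Using L{y'} = sY - y(0) = sY - 2, the left side becomes (s - 4)Y - (2).
The right side is L{t^4} = 24/s^5.
So (s - 4)Y = 24/s^5 + (2).
Divide through and combine into a single rational function.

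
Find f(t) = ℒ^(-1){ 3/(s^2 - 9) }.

Since L{sinh(3t)} = 3/(s^2 - 9), the inverse is sinh(3*t).

f(t) = sinh(3*t)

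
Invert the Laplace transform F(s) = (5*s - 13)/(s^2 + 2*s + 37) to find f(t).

Complete the square in the denominator: s^2 + 2*s + 37 = (s + 1)^2 + 6^2.
Split the numerator to match: 5*s - 13 = 5·(s + 1) - 3·6.
Invert each term: 5·(s + 1)/((s + 1)^2 + 36) ↔ 5e^(-t)cos(6t); -3·6/((s + 1)^2 + 36) ↔ -3e^(-t)sin(6t).

f(t) = -3*exp(-t)*sin(6*t) + 5*exp(-t)*cos(6*t)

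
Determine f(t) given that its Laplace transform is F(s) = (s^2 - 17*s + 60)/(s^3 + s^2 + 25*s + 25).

f(t) = -3*sin(5*t) - 2*cos(5*t) + 3*exp(-t)

Factor the denominator: s^3 + s^2 + 25*s + 25 = (s + 1)*(s^2 + 25).
Partial fraction decomposition gives [3/(s + 1)] + [-2*s/(s^2 + 25)] + [-15/(s^2 + 25)].
Invert each term: 3/(s + 1) ↔ 3e^(-t); -2·s/(s^2 + 25) ↔ -2cos(5t); -3·5/(s^2 + 25) ↔ -3sin(5t).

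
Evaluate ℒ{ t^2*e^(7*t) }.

L{e^(7t)} = 1/(s - 7).
Then apply L{t^2·g(t)} = (-1)^2 d^2/ds^2[H(s)] with H(s) = 1/(s - 7):
differentiating 2 times and applying the sign gives 2/(s - 7)^3.

2/(s - 7)^3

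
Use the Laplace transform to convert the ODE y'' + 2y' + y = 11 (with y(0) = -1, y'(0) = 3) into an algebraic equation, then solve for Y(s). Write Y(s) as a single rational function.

Y(s) = (-s^2 + s + 11)/(s^3 + 2*s^2 + s)

Laplace-transform each side.
Using L{y''} = s^2 Y - s·y(0) - y'(0) and L{y'} = sY - y(0), with y(0) = -1, y'(0) = 3, the left side becomes (s^2 + 2*s + 1)Y - (-s + 1).
The right side is L{11} = 11/s.
So (s^2 + 2*s + 1)Y = 11/s + (-s + 1).
Isolate Y and clear denominators.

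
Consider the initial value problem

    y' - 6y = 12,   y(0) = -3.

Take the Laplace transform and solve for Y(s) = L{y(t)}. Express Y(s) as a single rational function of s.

Y(s) = (-3*s + 12)/(s^2 - 6*s)

Laplace-transform each side.
The derivative rules (L{y'} = sY - y(0) = sY - (-3)) turn the left side into (s - 6)Y - (-3).
The right side is L{12} = 12/s.
So (s - 6)Y = 12/s + (-3).
Solve for Y(s) and write it as one ratio of polynomials.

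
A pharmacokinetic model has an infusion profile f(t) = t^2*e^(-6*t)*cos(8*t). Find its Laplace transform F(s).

F(s) = 2*(s + 6)*(s^2 + 12*s - 156)/(s^2 + 12*s + 100)^3

L{cos(8t)} = s/(s^2 + 64).
Multiplying by e^(-6t) shifts s → s + 6, so L{e^(-6*t)*cos(8*t)} = (s + 6)/((s + 6)^2 + 64).
Then apply L{t^2·g(t)} = (-1)^2 d^2/ds^2[G(s)] with G(s) = (s + 6)/((s + 6)^2 + 64):
differentiating 2 times and applying the sign gives 2*(s + 6)*(s^2 + 12*s - 156)/(s^2 + 12*s + 100)^3.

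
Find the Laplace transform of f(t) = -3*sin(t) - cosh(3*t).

By linearity of the Laplace transform, transform each term separately.
(-3)·[L{sin(t)} = 1/(s^2 + 1)]; (-1)·[L{cosh(3t)} = s/(s^2 - 9)].

-s/(s^2 - 9) - 3/(s^2 + 1)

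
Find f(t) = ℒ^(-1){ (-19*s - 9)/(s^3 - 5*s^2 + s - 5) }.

Factor the denominator: s^3 - 5*s^2 + s - 5 = (s - 5)*(s^2 + 1).
Partial fraction decomposition gives [-4/(s - 5)] + [4*s/(s^2 + 1)] + [1/(s^2 + 1)].
Invert each term: -4/(s - 5) ↔ -4e^(5t); 4·s/(s^2 + 1) ↔ 4cos(t); 1·1/(s^2 + 1) ↔ sin(t).

f(t) = -4*exp(5*t) + sin(t) + 4*cos(t)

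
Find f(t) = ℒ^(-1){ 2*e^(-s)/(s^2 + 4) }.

The factor e^(-s) signals a time shift by c = 1 (second shifting theorem).
L{sin(2t)} = 2/(s^2 + 4), so L^-1{2/(s^2 + 4)} = sin(2*t).
Hence the inverse is u(t - 1) times that function evaluated at t - 1.

f(t) = Heaviside(t - 1)*(sin(2*t - 2))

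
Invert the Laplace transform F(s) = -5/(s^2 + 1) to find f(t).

f(t) = -5*sin(t)

Since L{sin(t)} = 1/(s^2 + 1), the inverse is sin(t), scaled by -5.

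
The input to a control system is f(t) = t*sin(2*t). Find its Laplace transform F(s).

F(s) = 4*s/(s^2 + 4)^2

L{sin(2t)} = 2/(s^2 + 4).
Then apply L{t·g(t)} = -d/ds[G(s)] with G(s) = 2/(s^2 + 4):
differentiating 1 time and applying the sign gives 4*s/(s^2 + 4)^2.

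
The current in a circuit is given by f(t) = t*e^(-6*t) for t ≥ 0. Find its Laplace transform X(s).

L{t} = 1!/s^2 = 1/s^2.
By the first shifting theorem, multiplying by e^(-6t) replaces s with s + 6.

X(s) = (s + 6)^(-2)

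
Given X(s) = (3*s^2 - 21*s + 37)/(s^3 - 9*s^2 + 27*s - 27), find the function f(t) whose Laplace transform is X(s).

f(t) = t^2*exp(3*t)/2 - 3*t*exp(3*t) + 3*exp(3*t)

Factor the denominator: s^3 - 9*s^2 + 27*s - 27 = (s - 3)^3.
Partial fraction decomposition gives [3/(s - 3)] + [-3/(s - 3)^2] + [(s - 3)^(-3)].
Invert each term: 3/(s - 3) ↔ 3e^(3t); -3/(s - 3)^2 ↔ -3t·e^(3t); 1/(s - 3)^3 ↔ (1/2)t^2·e^(3t).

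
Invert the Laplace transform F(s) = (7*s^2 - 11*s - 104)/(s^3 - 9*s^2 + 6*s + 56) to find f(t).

Factor the denominator: s^3 - 9*s^2 + 6*s + 56 = (s - 7)*(s - 4)*(s + 2).
Partial fraction decomposition gives [-1/(s + 2)] + [2/(s - 4)] + [6/(s - 7)].
Invert each term: -1/(s + 2) ↔ -e^(-2t); 2/(s - 4) ↔ 2e^(4t); 6/(s - 7) ↔ 6e^(7t).

f(t) = 6*exp(7*t) + 2*exp(4*t) - exp(-2*t)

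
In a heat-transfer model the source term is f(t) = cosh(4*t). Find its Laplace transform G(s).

G(s) = s/(s^2 - 16)

L{cosh(4t)} = s/(s^2 - 16).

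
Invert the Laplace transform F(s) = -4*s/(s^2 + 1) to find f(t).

f(t) = -4*cos(t)

Since L{cos(t)} = s/(s^2 + 1), the inverse is cos(t), scaled by -4.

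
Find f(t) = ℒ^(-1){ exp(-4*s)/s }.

f(t) = Heaviside(t - 4)

The factor e^(-4s) signals a time shift by c = 4 (second shifting theorem).
L{1} = 1/s, so L^-1{1/s} = 1.
Hence the inverse is u(t - 4) times that function evaluated at t - 4.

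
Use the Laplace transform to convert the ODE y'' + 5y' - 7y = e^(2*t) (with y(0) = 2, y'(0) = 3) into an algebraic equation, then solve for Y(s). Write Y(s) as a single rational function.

Y(s) = (2*s^2 + 9*s - 25)/(s^3 + 3*s^2 - 17*s + 14)

Apply the Laplace transform to the equation.
With L{y''} = s^2 Y - s·y(0) - y'(0) and L{y'} = sY - y(0), with y(0) = 2, y'(0) = 3: the LHS transforms to (s^2 + 5*s - 7)Y - (2*s + 13).
The right side is L{e^(2*t)} = 1/(s - 2).
So (s^2 + 5*s - 7)Y = 1/(s - 2) + (2*s + 13).
Divide through and combine into a single rational function.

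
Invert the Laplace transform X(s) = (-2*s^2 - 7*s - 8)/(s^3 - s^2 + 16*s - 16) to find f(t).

Factor the denominator: s^3 - s^2 + 16*s - 16 = (s - 1)*(s^2 + 16).
Partial fraction decomposition gives [-1/(s - 1)] + [-s/(s^2 + 16)] + [-8/(s^2 + 16)].
Invert each term: -1/(s - 1) ↔ -e^(t); -1·s/(s^2 + 16) ↔ -cos(4t); -2·4/(s^2 + 16) ↔ -2sin(4t).

f(t) = -exp(t) - 2*sin(4*t) - cos(4*t)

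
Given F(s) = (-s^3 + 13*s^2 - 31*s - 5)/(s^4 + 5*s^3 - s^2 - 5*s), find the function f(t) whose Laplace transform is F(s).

Factor the denominator: s^4 + 5*s^3 - s^2 - 5*s = s*(s - 1)*(s + 1)*(s + 5).
Partial fraction decomposition gives [1/s] + [5/(s + 1)] + [-2/(s - 1)] + [-5/(s + 5)].
Invert each term: 1/(s - 0) ↔ e^(0t); 5/(s + 1) ↔ 5e^(-t); -2/(s - 1) ↔ -2e^(t); -5/(s + 5) ↔ -5e^(-5t).

f(t) = -2*exp(t) + 1 + 5*exp(-t) - 5*exp(-5*t)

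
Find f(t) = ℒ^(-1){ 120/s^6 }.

Since L{t^5} = 5!/s^6 = 120/s^6, the inverse is t^5.

f(t) = t^5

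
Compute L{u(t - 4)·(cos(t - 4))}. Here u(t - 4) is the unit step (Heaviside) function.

s*exp(-4*s)/(s^2 + 1)

By the second shifting theorem, L{u(t - c)·g(t - c)} = e^(-cs)·G(s) with c = 4 and G(s) = L{g(t)}.
L{cos(t)} = s/(s^2 + 1).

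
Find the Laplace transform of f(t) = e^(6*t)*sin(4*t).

4/((s - 6)^2 + 16)

L{sin(4t)} = 4/(s^2 + 16).
By the first shifting theorem, multiplying by e^(6t) replaces s with s - 6.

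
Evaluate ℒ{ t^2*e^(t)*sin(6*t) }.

L{sin(6t)} = 6/(s^2 + 36).
Multiplying by e^(t) shifts s → s - 1, so L{e^(t)*sin(6*t)} = 6/((s - 1)^2 + 36).
Then apply L{t^2·g(t)} = (-1)^2 d^2/ds^2[G(s)] with G(s) = 6/((s - 1)^2 + 36):
differentiating 2 times and applying the sign gives 36*(s^2 - 2*s - 11)/(s^2 - 2*s + 37)^3.

36*(s^2 - 2*s - 11)/(s^2 - 2*s + 37)^3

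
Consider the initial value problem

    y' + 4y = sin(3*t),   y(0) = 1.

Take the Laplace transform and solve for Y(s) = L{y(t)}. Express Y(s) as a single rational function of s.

Transform both sides with L{·}.
The derivative rules (L{y'} = sY - y(0) = sY - 1) turn the left side into (s + 4)Y - (1).
The right side is L{sin(3*t)} = 3/(s^2 + 9).
So (s + 4)Y = 3/(s^2 + 9) + (1).
Solve for Y(s) and write it as one ratio of polynomials.

Y(s) = (s^2 + 12)/(s^3 + 4*s^2 + 9*s + 36)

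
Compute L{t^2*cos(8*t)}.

L{cos(8t)} = s/(s^2 + 64).
Then apply L{t^2·g(t)} = (-1)^2 d^2/ds^2[G(s)] with G(s) = s/(s^2 + 64):
differentiating 2 times and applying the sign gives 2*s*(s^2 - 192)/(s^2 + 64)^3.

2*s*(s^2 - 192)/(s^2 + 64)^3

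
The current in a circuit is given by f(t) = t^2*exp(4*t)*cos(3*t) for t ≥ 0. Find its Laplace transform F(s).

F(s) = 2*(s - 4)*(s^2 - 8*s - 11)/(s^2 - 8*s + 25)^3

L{cos(3t)} = s/(s^2 + 9).
Multiplying by e^(4t) shifts s → s - 4, so L{exp(4*t)*cos(3*t)} = (s - 4)/((s - 4)^2 + 9).
Then apply L{t^2·g(t)} = (-1)^2 d^2/ds^2[G(s)] with G(s) = (s - 4)/((s - 4)^2 + 9):
differentiating 2 times and applying the sign gives 2*(s - 4)*(s^2 - 8*s - 11)/(s^2 - 8*s + 25)^3.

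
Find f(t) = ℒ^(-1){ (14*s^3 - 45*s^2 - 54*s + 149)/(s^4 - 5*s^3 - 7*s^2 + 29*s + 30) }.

Factor the denominator: s^4 - 5*s^3 - 7*s^2 + 29*s + 30 = (s - 5)*(s - 3)*(s + 1)*(s + 2).
Partial fraction decomposition gives [6/(s - 5)] + [1/(s + 2)] + [6/(s + 1)] + [1/(s - 3)].
Invert each term: 6/(s - 5) ↔ 6e^(5t); 1/(s + 2) ↔ e^(-2t); 6/(s + 1) ↔ 6e^(-t); 1/(s - 3) ↔ e^(3t).

f(t) = 6*exp(5*t) + exp(3*t) + 6*exp(-t) + exp(-2*t)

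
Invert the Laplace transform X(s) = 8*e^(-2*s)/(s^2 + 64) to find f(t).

f(t) = Heaviside(t - 2)*(sin(8*t - 16))

The factor e^(-2s) signals a time shift by c = 2 (second shifting theorem).
L{sin(8t)} = 8/(s^2 + 64), so L^-1{8/(s^2 + 64)} = sin(8*t).
Hence the inverse is u(t - 2) times that function evaluated at t - 2.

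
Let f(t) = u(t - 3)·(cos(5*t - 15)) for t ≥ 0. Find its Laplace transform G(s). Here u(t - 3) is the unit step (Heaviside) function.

By the second shifting theorem, L{u(t - c)·g(t - c)} = e^(-cs)·H(s) with c = 3 and H(s) = L{g(t)}.
L{cos(5t)} = s/(s^2 + 25).

G(s) = s*exp(-3*s)/(s^2 + 25)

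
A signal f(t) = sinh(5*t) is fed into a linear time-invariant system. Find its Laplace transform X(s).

L{sinh(5t)} = 5/(s^2 - 25).

X(s) = 5/(s^2 - 25)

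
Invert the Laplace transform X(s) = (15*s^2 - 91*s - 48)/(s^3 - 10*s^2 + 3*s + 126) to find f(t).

Factor the denominator: s^3 - 10*s^2 + 3*s + 126 = (s - 7)*(s - 6)*(s + 3).
Partial fraction decomposition gives [6/(s - 6)] + [5/(s - 7)] + [4/(s + 3)].
Invert each term: 6/(s - 6) ↔ 6e^(6t); 5/(s - 7) ↔ 5e^(7t); 4/(s + 3) ↔ 4e^(-3t).

f(t) = 5*exp(7*t) + 6*exp(6*t) + 4*exp(-3*t)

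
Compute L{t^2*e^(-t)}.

L{e^(-t)} = 1/(s + 1).
Then apply L{t^2·g(t)} = (-1)^2 d^2/ds^2[G(s)] with G(s) = 1/(s + 1):
differentiating 2 times and applying the sign gives 2/(s + 1)^3.

2/(s + 1)^3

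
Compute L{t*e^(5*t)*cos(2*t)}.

(s - 7)*(s - 3)/(s^2 - 10*s + 29)^2

L{cos(2t)} = s/(s^2 + 4).
Multiplying by e^(5t) shifts s → s - 5, so L{e^(5*t)*cos(2*t)} = (s - 5)/((s - 5)^2 + 4).
Then apply L{t·g(t)} = -d/ds[G(s)] with G(s) = (s - 5)/((s - 5)^2 + 4):
differentiating 1 time and applying the sign gives (s - 7)*(s - 3)/(s^2 - 10*s + 29)^2.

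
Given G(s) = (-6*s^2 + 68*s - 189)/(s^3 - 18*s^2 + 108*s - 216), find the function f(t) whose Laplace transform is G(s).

Factor the denominator: s^3 - 18*s^2 + 108*s - 216 = (s - 6)^3.
Partial fraction decomposition gives [-6/(s - 6)] + [-4/(s - 6)^2] + [3/(s - 6)^3].
Invert each term: -6/(s - 6) ↔ -6e^(6t); -4/(s - 6)^2 ↔ -4t·e^(6t); 3/(s - 6)^3 ↔ (3/2)t^2·e^(6t).

f(t) = 3*t^2*exp(6*t)/2 - 4*t*exp(6*t) - 6*exp(6*t)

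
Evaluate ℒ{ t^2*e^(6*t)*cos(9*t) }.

2*(s - 6)*(s^2 - 12*s - 207)/(s^2 - 12*s + 117)^3

L{cos(9t)} = s/(s^2 + 81).
Multiplying by e^(6t) shifts s → s - 6, so L{e^(6*t)*cos(9*t)} = (s - 6)/((s - 6)^2 + 81).
Then apply L{t^2·g(t)} = (-1)^2 d^2/ds^2[G(s)] with G(s) = (s - 6)/((s - 6)^2 + 81):
differentiating 2 times and applying the sign gives 2*(s - 6)*(s^2 - 12*s - 207)/(s^2 - 12*s + 117)^3.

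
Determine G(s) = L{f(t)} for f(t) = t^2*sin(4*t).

G(s) = 8*(3*s^2 - 16)/(s^2 + 16)^3

L{sin(4t)} = 4/(s^2 + 16).
Then apply L{t^2·g(t)} = (-1)^2 d^2/ds^2[H(s)] with H(s) = 4/(s^2 + 16):
differentiating 2 times and applying the sign gives 8*(3*s^2 - 16)/(s^2 + 16)^3.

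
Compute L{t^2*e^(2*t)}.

L{e^(2t)} = 1/(s - 2).
Then apply L{t^2·g(t)} = (-1)^2 d^2/ds^2[G(s)] with G(s) = 1/(s - 2):
differentiating 2 times and applying the sign gives 2/(s - 2)^3.

2/(s - 2)^3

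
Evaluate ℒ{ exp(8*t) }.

L{1} = 1/s.
By the first shifting theorem, multiplying by e^(8t) replaces s with s - 8.

1/(s - 8)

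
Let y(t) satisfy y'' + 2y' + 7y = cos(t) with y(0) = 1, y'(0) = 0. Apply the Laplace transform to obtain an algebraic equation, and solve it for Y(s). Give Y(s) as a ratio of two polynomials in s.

Apply the Laplace transform to the equation.
The derivative rules (L{y''} = s^2 Y - s·y(0) - y'(0) and L{y'} = sY - y(0), with y(0) = 1, y'(0) = 0) turn the left side into (s^2 + 2*s + 7)Y - (s + 2).
The right side is L{cos(t)} = s/(s^2 + 1).
So (s^2 + 2*s + 7)Y = s/(s^2 + 1) + (s + 2).
Isolate Y and clear denominators.

Y(s) = (s^3 + 2*s^2 + 2*s + 2)/(s^4 + 2*s^3 + 8*s^2 + 2*s + 7)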